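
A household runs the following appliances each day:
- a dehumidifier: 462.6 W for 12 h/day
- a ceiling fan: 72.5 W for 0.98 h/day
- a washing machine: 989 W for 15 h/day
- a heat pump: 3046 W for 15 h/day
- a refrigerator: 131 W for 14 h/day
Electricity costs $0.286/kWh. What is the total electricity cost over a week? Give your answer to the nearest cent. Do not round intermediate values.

dehumidifier: 462.6 W × 12 h × 7 d = 38,858 Wh = 38.86 kWh
ceiling fan: 72.5 W × 0.98 h × 7 d = 497 Wh = 0.4973 kWh
washing machine: 989 W × 15 h × 7 d = 103,845 Wh = 103.8 kWh
heat pump: 3046 W × 15 h × 7 d = 319,830 Wh = 319.8 kWh
refrigerator: 131 W × 14 h × 7 d = 12,838 Wh = 12.84 kWh
Total energy = 38.86 + 0.4973 + 103.8 + 319.8 + 12.84 = 475.9 kWh
Cost = 475.9 kWh × $0.286 = $136.10

$136.10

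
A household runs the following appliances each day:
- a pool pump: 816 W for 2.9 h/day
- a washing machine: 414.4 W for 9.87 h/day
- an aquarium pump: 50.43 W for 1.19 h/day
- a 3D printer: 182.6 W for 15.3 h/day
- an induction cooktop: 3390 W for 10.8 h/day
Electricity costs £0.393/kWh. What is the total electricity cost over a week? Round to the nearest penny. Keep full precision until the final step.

£126.33

pool pump: 816 W × 2.9 h × 7 d = 16,565 Wh = 16.56 kWh
washing machine: 414.4 W × 9.87 h × 7 d = 28,631 Wh = 28.63 kWh
aquarium pump: 50.43 W × 1.19 h × 7 d = 420 Wh = 0.4201 kWh
3D printer: 182.6 W × 15.3 h × 7 d = 19,556 Wh = 19.56 kWh
induction cooktop: 3390 W × 10.8 h × 7 d = 256,284 Wh = 256.3 kWh
Total energy = 16.56 + 28.63 + 0.4201 + 19.56 + 256.3 = 321.5 kWh
Cost = 321.5 kWh × £0.393 = £126.33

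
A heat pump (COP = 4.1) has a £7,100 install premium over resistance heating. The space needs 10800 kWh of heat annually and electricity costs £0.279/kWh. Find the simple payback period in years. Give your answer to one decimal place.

Resistance: 10800 kWh × £0.279 = £3,013.20/yr
Heat pump: 10800 / 4.1 = 2634 kWh in → × £0.279 = £734.93/yr
Annual savings = £2,278.27
Payback = £7,100 / £2,278.27 = 3.12 years

3.1 years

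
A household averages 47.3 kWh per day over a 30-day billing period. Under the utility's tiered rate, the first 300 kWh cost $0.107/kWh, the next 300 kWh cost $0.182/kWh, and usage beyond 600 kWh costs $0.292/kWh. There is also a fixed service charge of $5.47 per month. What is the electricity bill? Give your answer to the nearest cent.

Usage = 47.3 kWh/day × 30 days = 1419 kWh
First 300 kWh × $0.107 = $32.10
Next 300 kWh × $0.182 = $54.60
Remaining 819 kWh × $0.292 = $239.15
Energy charge = $325.85; + service $5.47 = $331.32

$331.32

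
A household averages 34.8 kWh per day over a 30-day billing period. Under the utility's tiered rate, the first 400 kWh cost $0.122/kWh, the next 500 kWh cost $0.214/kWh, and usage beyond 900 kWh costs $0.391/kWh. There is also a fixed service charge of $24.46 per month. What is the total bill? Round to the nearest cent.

Usage = 34.8 kWh/day × 30 days = 1044 kWh
First 400 kWh × $0.122 = $48.80
Next 500 kWh × $0.214 = $107.00
Remaining 144 kWh × $0.391 = $56.30
Energy charge = $212.10; + service $24.46 = $236.56

$236.56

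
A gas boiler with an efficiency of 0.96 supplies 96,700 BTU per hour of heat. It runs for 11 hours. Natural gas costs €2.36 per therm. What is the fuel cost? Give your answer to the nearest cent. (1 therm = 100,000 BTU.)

€26.15

Heat delivered = 96,700 BTU/h × 11 h = 1,063,700 BTU
Gas input = 1,063,700 / 0.96 = 1,108,021 BTU
= 1,108,021 / 100,000 = 11.08 therm
Cost = 11.08 × €2.36/therm = €26.15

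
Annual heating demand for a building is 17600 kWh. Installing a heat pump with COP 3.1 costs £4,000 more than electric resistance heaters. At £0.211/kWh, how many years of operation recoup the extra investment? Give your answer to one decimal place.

1.6 years

Resistance: 17600 kWh × £0.211 = £3,713.60/yr
Heat pump: 17600 / 3.1 = 5677 kWh in → × £0.211 = £1,197.94/yr
Annual savings = £2,515.66
Payback = £4,000 / £2,515.66 = 1.59 years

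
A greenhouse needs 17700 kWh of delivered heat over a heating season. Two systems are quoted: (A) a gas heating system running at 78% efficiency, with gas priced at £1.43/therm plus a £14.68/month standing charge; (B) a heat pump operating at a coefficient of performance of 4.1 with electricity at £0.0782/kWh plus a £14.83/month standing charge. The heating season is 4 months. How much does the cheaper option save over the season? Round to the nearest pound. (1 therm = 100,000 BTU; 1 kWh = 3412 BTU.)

Heat load = 17700 kWh × 3412 = 60,392,400 BTU
Gas: input = 60,392,400 / 0.78 = 77,426,154 BTU = 774.3 therm → 774.3 × £1.43 = £1,107.19; + 4 × £14.68 standing = £1,165.91
Heat pump: 60,392,400 BTU / 3412 = 17,700 kWh heat; / 4.1 = 4,317 kWh in → × £0.0782 = £337.60; + 4 × £14.83 standing = £396.92
Difference = |£1,165.91 − £396.92| = £769.00

£769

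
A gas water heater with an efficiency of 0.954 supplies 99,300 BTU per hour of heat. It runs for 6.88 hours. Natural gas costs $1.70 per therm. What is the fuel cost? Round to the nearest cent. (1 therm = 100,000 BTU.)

$12.17

Heat delivered = 99,300 BTU/h × 6.88 h = 683,184 BTU
Gas input = 683,184 / 0.954 = 716,126 BTU
= 716,126 / 100,000 = 7.161 therm
Cost = 7.161 × $1.70/therm = $12.17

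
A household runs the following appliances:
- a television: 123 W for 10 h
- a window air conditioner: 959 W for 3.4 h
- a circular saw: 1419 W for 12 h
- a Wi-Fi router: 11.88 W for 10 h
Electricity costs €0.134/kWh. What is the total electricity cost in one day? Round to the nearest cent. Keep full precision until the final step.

€2.90

television: 123 W × 10 h = 1,230 Wh = 1.23 kWh
window air conditioner: 959 W × 3.4 h = 3,261 Wh = 3.261 kWh
circular saw: 1419 W × 12 h = 17,028 Wh = 17.03 kWh
Wi-Fi router: 11.88 W × 10 h = 119 Wh = 0.1188 kWh
Total energy = 1.23 + 3.261 + 17.03 + 0.1188 = 21.64 kWh
Cost = 21.64 kWh × €0.134 = €2.90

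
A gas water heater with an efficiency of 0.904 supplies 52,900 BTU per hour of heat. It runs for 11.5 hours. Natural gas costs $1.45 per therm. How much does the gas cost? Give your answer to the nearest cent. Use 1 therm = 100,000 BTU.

$9.76

Heat delivered = 52,900 BTU/h × 11.5 h = 608,350 BTU
Gas input = 608,350 / 0.904 = 672,954 BTU
= 672,954 / 100,000 = 6.73 therm
Cost = 6.73 × $1.45/therm = $9.76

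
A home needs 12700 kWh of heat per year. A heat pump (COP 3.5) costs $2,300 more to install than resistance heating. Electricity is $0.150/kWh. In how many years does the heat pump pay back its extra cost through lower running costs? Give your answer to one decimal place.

Resistance: 12700 kWh × $0.150 = $1,905.00/yr
Heat pump: 12700 / 3.5 = 3629 kWh in → × $0.150 = $544.29/yr
Annual savings = $1,360.71
Payback = $2,300 / $1,360.71 = 1.69 years

1.7 years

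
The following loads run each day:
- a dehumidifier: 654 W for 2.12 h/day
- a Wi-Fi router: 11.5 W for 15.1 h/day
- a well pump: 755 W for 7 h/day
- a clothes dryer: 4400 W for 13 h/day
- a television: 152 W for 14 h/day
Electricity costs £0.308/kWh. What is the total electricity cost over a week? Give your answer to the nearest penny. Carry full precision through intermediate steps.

dehumidifier: 654 W × 2.12 h × 7 d = 9,705 Wh = 9.705 kWh
Wi-Fi router: 11.5 W × 15.1 h × 7 d = 1,216 Wh = 1.216 kWh
well pump: 755 W × 7 h × 7 d = 36,995 Wh = 36.99 kWh
clothes dryer: 4400 W × 13 h × 7 d = 400,400 Wh = 400.4 kWh
television: 152 W × 14 h × 7 d = 14,896 Wh = 14.9 kWh
Total energy = 9.705 + 1.216 + 36.99 + 400.4 + 14.9 = 463.2 kWh
Cost = 463.2 kWh × £0.308 = £142.67

£142.67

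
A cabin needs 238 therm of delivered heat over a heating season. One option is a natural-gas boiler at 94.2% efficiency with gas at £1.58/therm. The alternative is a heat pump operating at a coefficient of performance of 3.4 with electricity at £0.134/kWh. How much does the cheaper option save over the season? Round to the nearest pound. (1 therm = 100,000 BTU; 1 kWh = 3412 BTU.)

£124

Heat load = 238 therm × 100,000 = 23,800,000 BTU
Gas: input = 23,800,000 / 0.942 = 25,265,393 BTU = 252.7 therm → 252.7 × £1.58 = £399.19
Heat pump: 23,800,000 BTU / 3412 = 6,975 kWh heat; / 3.4 = 2,052 kWh in → × £0.134 = £274.91
Difference = |£399.19 − £274.91| = £124.28 ≈ £124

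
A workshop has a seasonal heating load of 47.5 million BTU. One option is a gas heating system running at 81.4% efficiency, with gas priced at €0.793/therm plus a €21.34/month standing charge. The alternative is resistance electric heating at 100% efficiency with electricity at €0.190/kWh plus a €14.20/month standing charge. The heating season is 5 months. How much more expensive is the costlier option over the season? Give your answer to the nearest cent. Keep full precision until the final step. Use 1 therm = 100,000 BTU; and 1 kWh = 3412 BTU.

Heat load = 47.5 × 10⁶ BTU = 47,500,000 BTU
Gas: input = 47,500,000 / 0.814 = 58,353,808 BTU = 583.5 therm → 583.5 × €0.793 = €462.75; + 5 × €21.34 standing = €569.45
Electric: 47,500,000 BTU / 3412 = 13,920 kWh → × €0.190 = €2,645.08; + 5 × €14.20 standing = €2,716.08
Difference = |€569.45 − €2,716.08| = €2,146.63

€2146.63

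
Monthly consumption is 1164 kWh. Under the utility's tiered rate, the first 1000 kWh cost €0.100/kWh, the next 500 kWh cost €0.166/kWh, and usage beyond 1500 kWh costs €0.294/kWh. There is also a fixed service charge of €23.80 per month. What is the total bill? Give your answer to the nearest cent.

First 1000 kWh × €0.100 = €100.00
Next 164 kWh × €0.166 = €27.22
Remaining tier: 0 kWh (not reached)
Energy charge = €127.22; + service €23.80 = €151.02

€151.02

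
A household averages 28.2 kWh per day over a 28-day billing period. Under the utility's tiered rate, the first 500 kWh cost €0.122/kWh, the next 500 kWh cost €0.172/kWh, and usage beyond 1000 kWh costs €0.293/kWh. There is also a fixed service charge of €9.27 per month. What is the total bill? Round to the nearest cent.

€120.08

Usage = 28.2 kWh/day × 28 days = 789.6 kWh
First 500 kWh × €0.122 = €61.00
Next 289.6 kWh × €0.172 = €49.81
Remaining tier: 0 kWh (not reached)
Energy charge = €110.81; + service €9.27 = €120.08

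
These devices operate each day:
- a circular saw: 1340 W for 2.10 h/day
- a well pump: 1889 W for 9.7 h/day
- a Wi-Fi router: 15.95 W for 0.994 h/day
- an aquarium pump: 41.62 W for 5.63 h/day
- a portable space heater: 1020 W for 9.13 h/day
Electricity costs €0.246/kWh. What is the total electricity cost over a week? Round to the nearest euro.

circular saw: 1340 W × 2.10 h × 7 d = 19,698 Wh = 19.7 kWh
well pump: 1889 W × 9.7 h × 7 d = 128,263 Wh = 128.3 kWh
Wi-Fi router: 15.95 W × 0.994 h × 7 d = 111 Wh = 0.111 kWh
aquarium pump: 41.62 W × 5.63 h × 7 d = 1,640 Wh = 1.64 kWh
portable space heater: 1020 W × 9.13 h × 7 d = 65,188 Wh = 65.19 kWh
Total energy = 19.7 + 128.3 + 0.111 + 1.64 + 65.19 = 214.9 kWh
Cost = 214.9 kWh × €0.246 = €52.87 ≈ €53

€53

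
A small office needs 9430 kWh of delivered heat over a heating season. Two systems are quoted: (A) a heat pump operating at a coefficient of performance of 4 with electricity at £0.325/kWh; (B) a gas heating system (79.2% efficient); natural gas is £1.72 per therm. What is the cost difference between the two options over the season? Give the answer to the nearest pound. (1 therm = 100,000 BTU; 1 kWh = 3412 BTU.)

£67

Heat load = 9430 kWh × 3412 = 32,175,160 BTU
Gas: input = 32,175,160 / 0.792 = 40,625,202 BTU = 406.3 therm → 406.3 × £1.72 = £698.75
Heat pump: 32,175,160 BTU / 3412 = 9,430 kWh heat; / 4 = 2,358 kWh in → × £0.325 = £766.19
Difference = |£698.75 − £766.19| = £67.43 ≈ £67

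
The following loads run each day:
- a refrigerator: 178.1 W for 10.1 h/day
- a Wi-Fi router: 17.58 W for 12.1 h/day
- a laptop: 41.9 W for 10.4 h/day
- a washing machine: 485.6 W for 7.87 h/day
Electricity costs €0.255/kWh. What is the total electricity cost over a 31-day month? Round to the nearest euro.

refrigerator: 178.1 W × 10.1 h × 31 d = 55,763 Wh = 55.76 kWh
Wi-Fi router: 17.58 W × 12.1 h × 31 d = 6,594 Wh = 6.594 kWh
laptop: 41.9 W × 10.4 h × 31 d = 13,509 Wh = 13.51 kWh
washing machine: 485.6 W × 7.87 h × 31 d = 118,472 Wh = 118.5 kWh
Total energy = 55.76 + 6.594 + 13.51 + 118.5 = 194.3 kWh
Cost = 194.3 kWh × €0.255 = €49.56 ≈ €50

€50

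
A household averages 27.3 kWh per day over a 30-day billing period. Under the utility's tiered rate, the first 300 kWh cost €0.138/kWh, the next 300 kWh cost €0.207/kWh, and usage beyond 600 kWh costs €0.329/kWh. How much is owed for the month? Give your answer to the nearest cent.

€175.55

Usage = 27.3 kWh/day × 30 days = 819 kWh
First 300 kWh × €0.138 = €41.40
Next 300 kWh × €0.207 = €62.10
Remaining 219 kWh × €0.329 = €72.05
Total = €175.55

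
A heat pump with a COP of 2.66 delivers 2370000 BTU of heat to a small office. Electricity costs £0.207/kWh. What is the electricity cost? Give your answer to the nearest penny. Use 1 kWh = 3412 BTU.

£54.05

Heat delivered = 2,370,000 BTU / 3412 = 694.6 kWh
Electrical input = 694.6 kWh / 2.66 = 261.1 kWh
Cost = 261.1 × £0.207/kWh = £54.05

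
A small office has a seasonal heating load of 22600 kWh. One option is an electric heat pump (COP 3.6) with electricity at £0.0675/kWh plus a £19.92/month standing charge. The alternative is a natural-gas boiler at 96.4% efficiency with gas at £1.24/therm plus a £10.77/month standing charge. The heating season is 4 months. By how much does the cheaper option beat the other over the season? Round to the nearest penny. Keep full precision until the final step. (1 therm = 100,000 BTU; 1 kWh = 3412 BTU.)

£531.54

Heat load = 22600 kWh × 3412 = 77,111,200 BTU
Gas: input = 77,111,200 / 0.964 = 79,990,871 BTU = 799.9 therm → 799.9 × £1.24 = £991.89; + 4 × £10.77 standing = £1,034.97
Heat pump: 77,111,200 BTU / 3412 = 22,600 kWh heat; / 3.6 = 6,278 kWh in → × £0.0675 = £423.75; + 4 × £19.92 standing = £503.43
Difference = |£1,034.97 − £503.43| = £531.54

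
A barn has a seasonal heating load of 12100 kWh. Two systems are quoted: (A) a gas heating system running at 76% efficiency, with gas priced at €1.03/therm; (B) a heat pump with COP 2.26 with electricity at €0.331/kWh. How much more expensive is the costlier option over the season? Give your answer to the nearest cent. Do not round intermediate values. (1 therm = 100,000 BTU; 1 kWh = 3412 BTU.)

€1212.65

Heat load = 12100 kWh × 3412 = 41,285,200 BTU
Gas: input = 41,285,200 / 0.76 = 54,322,632 BTU = 543.2 therm → 543.2 × €1.03 = €559.52
Heat pump: 41,285,200 BTU / 3412 = 12,100 kWh heat; / 2.26 = 5,354 kWh in → × €0.331 = €1,772.17
Difference = |€559.52 − €1,772.17| = €1,212.65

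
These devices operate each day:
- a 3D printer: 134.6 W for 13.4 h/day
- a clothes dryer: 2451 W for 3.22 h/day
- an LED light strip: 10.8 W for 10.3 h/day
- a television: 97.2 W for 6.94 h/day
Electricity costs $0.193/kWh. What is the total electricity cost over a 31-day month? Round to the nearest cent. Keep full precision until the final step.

3D printer: 134.6 W × 13.4 h × 31 d = 55,913 Wh = 55.91 kWh
clothes dryer: 2451 W × 3.22 h × 31 d = 244,659 Wh = 244.7 kWh
LED light strip: 10.8 W × 10.3 h × 31 d = 3,448 Wh = 3.448 kWh
television: 97.2 W × 6.94 h × 31 d = 20,912 Wh = 20.91 kWh
Total energy = 55.91 + 244.7 + 3.448 + 20.91 = 324.9 kWh
Cost = 324.9 kWh × $0.193 = $62.71

$62.71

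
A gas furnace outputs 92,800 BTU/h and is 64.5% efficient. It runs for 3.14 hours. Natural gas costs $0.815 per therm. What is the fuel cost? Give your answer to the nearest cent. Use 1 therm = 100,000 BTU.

Heat delivered = 92,800 BTU/h × 3.14 h = 291,392 BTU
Gas input = 291,392 / 0.645 = 451,771 BTU
= 451,771 / 100,000 = 4.518 therm
Cost = 4.518 × $0.815/therm = $3.68

$3.68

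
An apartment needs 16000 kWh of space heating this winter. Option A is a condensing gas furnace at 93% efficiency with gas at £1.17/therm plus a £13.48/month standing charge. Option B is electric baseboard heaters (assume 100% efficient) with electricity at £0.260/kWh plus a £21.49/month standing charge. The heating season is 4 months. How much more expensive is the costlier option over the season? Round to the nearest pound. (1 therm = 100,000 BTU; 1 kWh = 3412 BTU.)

Heat load = 16000 kWh × 3412 = 54,592,000 BTU
Gas: input = 54,592,000 / 0.93 = 58,701,075 BTU = 587 therm → 587 × £1.17 = £686.80; + 4 × £13.48 standing = £740.72
Electric: 54,592,000 BTU / 3412 = 16,000 kWh → × £0.260 = £4,160.00; + 4 × £21.49 standing = £4,245.96
Difference = |£740.72 − £4,245.96| = £3,505.24 ≈ £3505

£3505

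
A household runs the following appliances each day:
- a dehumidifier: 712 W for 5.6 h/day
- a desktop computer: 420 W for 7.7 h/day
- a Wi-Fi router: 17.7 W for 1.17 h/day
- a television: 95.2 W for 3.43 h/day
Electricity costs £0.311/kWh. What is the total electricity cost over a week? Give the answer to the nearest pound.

£16

dehumidifier: 712 W × 5.6 h × 7 d = 27,910 Wh = 27.91 kWh
desktop computer: 420 W × 7.7 h × 7 d = 22,638 Wh = 22.64 kWh
Wi-Fi router: 17.7 W × 1.17 h × 7 d = 145 Wh = 0.145 kWh
television: 95.2 W × 3.43 h × 7 d = 2,286 Wh = 2.286 kWh
Total energy = 27.91 + 22.64 + 0.145 + 2.286 = 52.98 kWh
Cost = 52.98 kWh × £0.311 = £16.48 ≈ £16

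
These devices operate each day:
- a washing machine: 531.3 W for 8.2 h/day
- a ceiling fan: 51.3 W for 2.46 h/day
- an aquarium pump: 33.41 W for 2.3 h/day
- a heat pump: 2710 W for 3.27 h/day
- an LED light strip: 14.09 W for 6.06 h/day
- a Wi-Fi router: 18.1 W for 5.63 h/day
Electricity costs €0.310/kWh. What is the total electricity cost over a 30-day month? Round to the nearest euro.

€127

washing machine: 531.3 W × 8.2 h × 30 d = 130,700 Wh = 130.7 kWh
ceiling fan: 51.3 W × 2.46 h × 30 d = 3,786 Wh = 3.786 kWh
aquarium pump: 33.41 W × 2.3 h × 30 d = 2,305 Wh = 2.305 kWh
heat pump: 2710 W × 3.27 h × 30 d = 265,851 Wh = 265.9 kWh
LED light strip: 14.09 W × 6.06 h × 30 d = 2,562 Wh = 2.562 kWh
Wi-Fi router: 18.1 W × 5.63 h × 30 d = 3,057 Wh = 3.057 kWh
Total energy = 130.7 + 3.786 + 2.305 + 265.9 + 2.562 + 3.057 = 408.3 kWh
Cost = 408.3 kWh × €0.310 = €126.56 ≈ €127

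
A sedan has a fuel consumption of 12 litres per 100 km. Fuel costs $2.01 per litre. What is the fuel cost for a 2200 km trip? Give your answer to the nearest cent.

Fuel = 12 L/100 km × 2200 km / 100 = 264 L
Cost = 264 L × $2.01/L = $530.64

$530.64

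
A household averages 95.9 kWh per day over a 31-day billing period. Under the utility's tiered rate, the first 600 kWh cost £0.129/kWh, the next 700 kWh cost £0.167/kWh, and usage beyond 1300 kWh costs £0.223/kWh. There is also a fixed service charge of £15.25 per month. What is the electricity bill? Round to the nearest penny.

Usage = 95.9 kWh/day × 31 days = 2972.9 kWh
First 600 kWh × £0.129 = £77.40
Next 700 kWh × £0.167 = £116.90
Remaining 1672.9 kWh × £0.223 = £373.06
Energy charge = £567.36; + service £15.25 = £582.61

£582.61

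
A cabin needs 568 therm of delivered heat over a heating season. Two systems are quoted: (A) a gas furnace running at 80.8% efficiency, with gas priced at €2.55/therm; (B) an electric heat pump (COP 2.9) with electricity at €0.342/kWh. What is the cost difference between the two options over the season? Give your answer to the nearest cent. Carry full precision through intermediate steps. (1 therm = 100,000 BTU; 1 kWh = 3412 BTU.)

Heat load = 568 therm × 100,000 = 56,800,000 BTU
Gas: input = 56,800,000 / 0.808 = 70,297,030 BTU = 703 therm → 703 × €2.55 = €1,792.57
Heat pump: 56,800,000 BTU / 3412 = 16,650 kWh heat; / 2.9 = 5,740 kWh in → × €0.342 = €1,963.21
Difference = |€1,792.57 − €1,963.21| = €170.64

€170.64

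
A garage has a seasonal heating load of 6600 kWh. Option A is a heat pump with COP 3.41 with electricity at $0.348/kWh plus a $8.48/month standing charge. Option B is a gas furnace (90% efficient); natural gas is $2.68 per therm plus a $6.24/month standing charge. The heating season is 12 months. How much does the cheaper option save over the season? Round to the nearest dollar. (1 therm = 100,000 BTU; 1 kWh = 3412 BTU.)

Heat load = 6600 kWh × 3412 = 22,519,200 BTU
Gas: input = 22,519,200 / 0.90 = 25,021,333 BTU = 250.2 therm → 250.2 × $2.68 = $670.57; + 12 × $6.24 standing = $745.45
Heat pump: 22,519,200 BTU / 3412 = 6,600 kWh heat; / 3.41 = 1,935 kWh in → × $0.348 = $673.55; + 12 × $8.48 standing = $775.31
Difference = |$745.45 − $775.31| = $29.86 ≈ $30

$30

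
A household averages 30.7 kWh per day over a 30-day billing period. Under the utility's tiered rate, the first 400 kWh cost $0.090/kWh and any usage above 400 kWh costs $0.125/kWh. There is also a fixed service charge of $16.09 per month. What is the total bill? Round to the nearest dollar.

Usage = 30.7 kWh/day × 30 days = 921 kWh
First 400 kWh × $0.090 = $36.00
Remaining 521 kWh × $0.125 = $65.12
Energy charge = $101.12; + service $16.09 = $117.22 ≈ $117

$117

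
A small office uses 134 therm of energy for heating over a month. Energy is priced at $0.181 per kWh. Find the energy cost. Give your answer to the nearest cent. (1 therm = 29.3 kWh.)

134 therm × (29.3 kWh/therm) = 3,926 kWh
Cost = 3,926 kWh × $0.181/kWh = $710.64

$710.64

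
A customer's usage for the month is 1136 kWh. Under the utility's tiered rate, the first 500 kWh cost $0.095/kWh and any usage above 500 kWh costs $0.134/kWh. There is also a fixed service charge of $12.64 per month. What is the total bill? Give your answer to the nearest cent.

First 500 kWh × $0.095 = $47.50
Remaining 636 kWh × $0.134 = $85.22
Energy charge = $132.72; + service $12.64 = $145.36

$145.36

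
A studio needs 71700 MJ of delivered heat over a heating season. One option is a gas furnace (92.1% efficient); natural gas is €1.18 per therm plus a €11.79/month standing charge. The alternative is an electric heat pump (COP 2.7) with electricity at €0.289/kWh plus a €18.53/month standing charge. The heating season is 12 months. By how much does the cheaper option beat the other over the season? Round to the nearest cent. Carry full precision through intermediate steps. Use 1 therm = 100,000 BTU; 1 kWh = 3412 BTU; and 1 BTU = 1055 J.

€1342.16

Heat load = 71700 MJ = 71,700,000,000 J / 1055 = 67,962,085 BTU
Gas: input = 67,962,085 / 0.921 = 73,791,624 BTU = 737.9 therm → 737.9 × €1.18 = €870.74; + 12 × €11.79 standing = €1,012.22
Heat pump: 67,962,085 BTU / 3412 = 19,920 kWh heat; / 2.7 = 7,377 kWh in → × €0.289 = €2,132.02; + 12 × €18.53 standing = €2,354.38
Difference = |€1,012.22 − €2,354.38| = €1,342.16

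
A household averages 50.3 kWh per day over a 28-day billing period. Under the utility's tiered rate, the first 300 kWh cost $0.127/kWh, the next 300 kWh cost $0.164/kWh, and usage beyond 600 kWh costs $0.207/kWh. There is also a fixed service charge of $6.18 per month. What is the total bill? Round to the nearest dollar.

$261

Usage = 50.3 kWh/day × 28 days = 1408.4 kWh
First 300 kWh × $0.127 = $38.10
Next 300 kWh × $0.164 = $49.20
Remaining 808.4 kWh × $0.207 = $167.34
Energy charge = $254.64; + service $6.18 = $260.82 ≈ $261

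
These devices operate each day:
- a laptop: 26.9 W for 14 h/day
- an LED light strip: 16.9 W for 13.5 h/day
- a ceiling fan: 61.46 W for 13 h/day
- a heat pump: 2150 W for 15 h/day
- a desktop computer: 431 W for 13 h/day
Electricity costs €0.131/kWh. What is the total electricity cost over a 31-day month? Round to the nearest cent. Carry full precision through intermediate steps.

€159.42

laptop: 26.9 W × 14 h × 31 d = 11,675 Wh = 11.67 kWh
LED light strip: 16.9 W × 13.5 h × 31 d = 7,073 Wh = 7.073 kWh
ceiling fan: 61.46 W × 13 h × 31 d = 24,768 Wh = 24.77 kWh
heat pump: 2150 W × 15 h × 31 d = 999,750 Wh = 999.8 kWh
desktop computer: 431 W × 13 h × 31 d = 173,693 Wh = 173.7 kWh
Total energy = 11.67 + 7.073 + 24.77 + 999.8 + 173.7 = 1,217 kWh
Cost = 1,217 kWh × €0.131 = €159.42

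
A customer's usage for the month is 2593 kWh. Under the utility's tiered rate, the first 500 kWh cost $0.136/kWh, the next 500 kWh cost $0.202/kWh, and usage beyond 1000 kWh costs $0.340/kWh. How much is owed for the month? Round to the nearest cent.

First 500 kWh × $0.136 = $68.00
Next 500 kWh × $0.202 = $101.00
Remaining 1593 kWh × $0.340 = $541.62
Total = $710.62

$710.62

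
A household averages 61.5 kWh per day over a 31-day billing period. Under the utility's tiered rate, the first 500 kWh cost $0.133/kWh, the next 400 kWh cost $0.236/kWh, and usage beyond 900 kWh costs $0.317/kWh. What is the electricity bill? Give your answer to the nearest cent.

$479.96

Usage = 61.5 kWh/day × 31 days = 1906.5 kWh
First 500 kWh × $0.133 = $66.50
Next 400 kWh × $0.236 = $94.40
Remaining 1006.5 kWh × $0.317 = $319.06
Total = $479.96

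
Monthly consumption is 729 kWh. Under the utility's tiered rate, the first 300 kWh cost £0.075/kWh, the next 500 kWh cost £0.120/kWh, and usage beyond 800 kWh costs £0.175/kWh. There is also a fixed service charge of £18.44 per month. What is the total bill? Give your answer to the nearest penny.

First 300 kWh × £0.075 = £22.50
Next 429 kWh × £0.120 = £51.48
Remaining tier: 0 kWh (not reached)
Energy charge = £73.98; + service £18.44 = £92.42

£92.42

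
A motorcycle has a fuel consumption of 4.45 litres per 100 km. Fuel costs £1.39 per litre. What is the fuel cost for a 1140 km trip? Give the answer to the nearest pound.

Fuel = 4.45 L/100 km × 1140 km / 100 = 50.73 L
Cost = 50.73 L × £1.39/L = £70.51 ≈ £71

£71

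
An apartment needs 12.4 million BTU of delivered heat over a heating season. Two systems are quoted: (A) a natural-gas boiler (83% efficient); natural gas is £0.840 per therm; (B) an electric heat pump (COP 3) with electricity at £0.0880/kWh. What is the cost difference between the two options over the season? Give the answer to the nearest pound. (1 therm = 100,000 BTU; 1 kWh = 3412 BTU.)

Heat load = 12.4 × 10⁶ BTU = 12,400,000 BTU
Gas: input = 12,400,000 / 0.83 = 14,939,759 BTU = 149.4 therm → 149.4 × £0.840 = £125.49
Heat pump: 12,400,000 BTU / 3412 = 3,634 kWh heat; / 3 = 1,211 kWh in → × £0.0880 = £106.60
Difference = |£125.49 − £106.60| = £18.89 ≈ £19

£19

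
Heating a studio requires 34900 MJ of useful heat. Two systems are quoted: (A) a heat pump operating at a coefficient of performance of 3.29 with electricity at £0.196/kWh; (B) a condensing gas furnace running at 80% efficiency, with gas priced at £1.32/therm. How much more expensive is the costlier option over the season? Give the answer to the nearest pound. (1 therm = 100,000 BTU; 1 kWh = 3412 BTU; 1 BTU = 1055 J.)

£32

Heat load = 34900 MJ = 34,900,000,000 J / 1055 = 33,080,569 BTU
Gas: input = 33,080,569 / 0.80 = 41,350,711 BTU = 413.5 therm → 413.5 × £1.32 = £545.83
Heat pump: 33,080,569 BTU / 3412 = 9,695 kWh heat; / 3.29 = 2,947 kWh in → × £0.196 = £577.60
Difference = |£545.83 − £577.60| = £31.77 ≈ £32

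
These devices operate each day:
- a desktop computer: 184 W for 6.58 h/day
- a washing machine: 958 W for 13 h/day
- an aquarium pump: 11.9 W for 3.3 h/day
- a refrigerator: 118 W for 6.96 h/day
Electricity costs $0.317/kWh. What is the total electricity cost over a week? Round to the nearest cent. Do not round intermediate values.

desktop computer: 184 W × 6.58 h × 7 d = 8,475 Wh = 8.475 kWh
washing machine: 958 W × 13 h × 7 d = 87,178 Wh = 87.18 kWh
aquarium pump: 11.9 W × 3.3 h × 7 d = 275 Wh = 0.2749 kWh
refrigerator: 118 W × 6.96 h × 7 d = 5,749 Wh = 5.749 kWh
Total energy = 8.475 + 87.18 + 0.2749 + 5.749 = 101.7 kWh
Cost = 101.7 kWh × $0.317 = $32.23

$32.23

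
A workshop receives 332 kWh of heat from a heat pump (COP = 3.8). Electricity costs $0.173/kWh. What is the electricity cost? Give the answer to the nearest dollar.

$15

Electrical input = 332 kWh / 3.8 = 87.37 kWh
Cost = 87.37 × $0.173/kWh = $15.11 ≈ $15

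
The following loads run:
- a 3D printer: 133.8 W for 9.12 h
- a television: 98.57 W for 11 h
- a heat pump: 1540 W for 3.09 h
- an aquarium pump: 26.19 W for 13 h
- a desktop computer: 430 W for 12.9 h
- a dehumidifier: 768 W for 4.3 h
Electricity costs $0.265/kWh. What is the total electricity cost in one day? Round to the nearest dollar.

3D printer: 133.8 W × 9.12 h = 1,220 Wh = 1.22 kWh
television: 98.57 W × 11 h = 1,084 Wh = 1.084 kWh
heat pump: 1540 W × 3.09 h = 4,759 Wh = 4.759 kWh
aquarium pump: 26.19 W × 13 h = 340 Wh = 0.3405 kWh
desktop computer: 430 W × 12.9 h = 5,547 Wh = 5.547 kWh
dehumidifier: 768 W × 4.3 h = 3,302 Wh = 3.302 kWh
Total energy = 1.22 + 1.084 + 4.759 + 0.3405 + 5.547 + 3.302 = 16.25 kWh
Cost = 16.25 kWh × $0.265 = $4.31 ≈ $4

$4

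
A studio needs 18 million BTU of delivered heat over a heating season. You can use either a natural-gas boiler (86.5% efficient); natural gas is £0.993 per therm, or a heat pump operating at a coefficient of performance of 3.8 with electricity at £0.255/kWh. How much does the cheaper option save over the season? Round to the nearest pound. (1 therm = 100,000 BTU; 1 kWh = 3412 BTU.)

£147

Heat load = 18 × 10⁶ BTU = 18,000,000 BTU
Gas: input = 18,000,000 / 0.865 = 20,809,249 BTU = 208.1 therm → 208.1 × £0.993 = £206.64
Heat pump: 18,000,000 BTU / 3412 = 5,275 kWh heat; / 3.8 = 1,388 kWh in → × £0.255 = £354.01
Difference = |£206.64 − £354.01| = £147.38 ≈ £147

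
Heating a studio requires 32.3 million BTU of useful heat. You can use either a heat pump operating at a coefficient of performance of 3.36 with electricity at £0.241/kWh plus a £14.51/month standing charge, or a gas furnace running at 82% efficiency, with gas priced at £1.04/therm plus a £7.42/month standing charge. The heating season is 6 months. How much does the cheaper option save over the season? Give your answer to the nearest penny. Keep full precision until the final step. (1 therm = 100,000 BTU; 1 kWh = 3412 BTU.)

Heat load = 32.3 × 10⁶ BTU = 32,300,000 BTU
Gas: input = 32,300,000 / 0.82 = 39,390,244 BTU = 393.9 therm → 393.9 × £1.04 = £409.66; + 6 × £7.42 standing = £454.18
Heat pump: 32,300,000 BTU / 3412 = 9,467 kWh heat; / 3.36 = 2,817 kWh in → × £0.241 = £679.00; + 6 × £14.51 standing = £766.06
Difference = |£454.18 − £766.06| = £311.88

£311.88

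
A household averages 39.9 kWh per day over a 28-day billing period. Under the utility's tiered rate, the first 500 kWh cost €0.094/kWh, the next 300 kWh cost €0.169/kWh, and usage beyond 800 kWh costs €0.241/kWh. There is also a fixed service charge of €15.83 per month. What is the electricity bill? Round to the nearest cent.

Usage = 39.9 kWh/day × 28 days = 1117.2 kWh
First 500 kWh × €0.094 = €47.00
Next 300 kWh × €0.169 = €50.70
Remaining 317.2 kWh × €0.241 = €76.45
Energy charge = €174.15; + service €15.83 = €189.98

€189.98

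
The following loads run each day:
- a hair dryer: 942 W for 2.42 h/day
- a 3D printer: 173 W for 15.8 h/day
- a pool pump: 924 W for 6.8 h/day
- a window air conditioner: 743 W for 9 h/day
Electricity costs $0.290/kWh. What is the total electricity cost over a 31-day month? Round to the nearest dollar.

hair dryer: 942 W × 2.42 h × 31 d = 70,669 Wh = 70.67 kWh
3D printer: 173 W × 15.8 h × 31 d = 84,735 Wh = 84.74 kWh
pool pump: 924 W × 6.8 h × 31 d = 194,779 Wh = 194.8 kWh
window air conditioner: 743 W × 9 h × 31 d = 207,297 Wh = 207.3 kWh
Total energy = 70.67 + 84.74 + 194.8 + 207.3 = 557.5 kWh
Cost = 557.5 kWh × $0.290 = $161.67 ≈ $162

$162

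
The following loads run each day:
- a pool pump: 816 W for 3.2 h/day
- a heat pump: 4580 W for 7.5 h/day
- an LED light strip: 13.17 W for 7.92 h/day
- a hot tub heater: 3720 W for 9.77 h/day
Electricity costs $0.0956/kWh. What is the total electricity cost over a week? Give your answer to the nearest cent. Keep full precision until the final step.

$49.13

pool pump: 816 W × 3.2 h × 7 d = 18,278 Wh = 18.28 kWh
heat pump: 4580 W × 7.5 h × 7 d = 240,450 Wh = 240.4 kWh
LED light strip: 13.17 W × 7.92 h × 7 d = 730 Wh = 0.7301 kWh
hot tub heater: 3720 W × 9.77 h × 7 d = 254,411 Wh = 254.4 kWh
Total energy = 18.28 + 240.4 + 0.7301 + 254.4 = 513.9 kWh
Cost = 513.9 kWh × $0.0956 = $49.13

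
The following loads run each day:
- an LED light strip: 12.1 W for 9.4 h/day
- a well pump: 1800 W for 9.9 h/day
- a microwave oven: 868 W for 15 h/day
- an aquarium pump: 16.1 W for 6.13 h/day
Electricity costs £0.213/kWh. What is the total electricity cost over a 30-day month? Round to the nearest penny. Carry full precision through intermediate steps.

£198.43

LED light strip: 12.1 W × 9.4 h × 30 d = 3,412 Wh = 3.412 kWh
well pump: 1800 W × 9.9 h × 30 d = 534,600 Wh = 534.6 kWh
microwave oven: 868 W × 15 h × 30 d = 390,600 Wh = 390.6 kWh
aquarium pump: 16.1 W × 6.13 h × 30 d = 2,961 Wh = 2.961 kWh
Total energy = 3.412 + 534.6 + 390.6 + 2.961 = 931.6 kWh
Cost = 931.6 kWh × £0.213 = £198.43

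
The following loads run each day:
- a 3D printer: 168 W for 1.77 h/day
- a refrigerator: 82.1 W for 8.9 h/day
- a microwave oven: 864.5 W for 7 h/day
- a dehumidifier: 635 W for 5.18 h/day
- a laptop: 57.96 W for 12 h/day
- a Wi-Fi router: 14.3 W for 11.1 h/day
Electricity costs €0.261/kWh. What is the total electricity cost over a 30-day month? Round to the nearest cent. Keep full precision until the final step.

€87.88

3D printer: 168 W × 1.77 h × 30 d = 8,921 Wh = 8.921 kWh
refrigerator: 82.1 W × 8.9 h × 30 d = 21,921 Wh = 21.92 kWh
microwave oven: 864.5 W × 7 h × 30 d = 181,545 Wh = 181.5 kWh
dehumidifier: 635 W × 5.18 h × 30 d = 98,679 Wh = 98.68 kWh
laptop: 57.96 W × 12 h × 30 d = 20,866 Wh = 20.87 kWh
Wi-Fi router: 14.3 W × 11.1 h × 30 d = 4,762 Wh = 4.762 kWh
Total energy = 8.921 + 21.92 + 181.5 + 98.68 + 20.87 + 4.762 = 336.7 kWh
Cost = 336.7 kWh × €0.261 = €87.88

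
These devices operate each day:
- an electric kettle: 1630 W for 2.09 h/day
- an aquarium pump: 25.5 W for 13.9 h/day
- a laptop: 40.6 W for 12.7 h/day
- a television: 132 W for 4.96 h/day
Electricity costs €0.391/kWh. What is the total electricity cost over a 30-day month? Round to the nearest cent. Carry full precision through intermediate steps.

electric kettle: 1630 W × 2.09 h × 30 d = 102,201 Wh = 102.2 kWh
aquarium pump: 25.5 W × 13.9 h × 30 d = 10,634 Wh = 10.63 kWh
laptop: 40.6 W × 12.7 h × 30 d = 15,469 Wh = 15.47 kWh
television: 132 W × 4.96 h × 30 d = 19,642 Wh = 19.64 kWh
Total energy = 102.2 + 10.63 + 15.47 + 19.64 = 147.9 kWh
Cost = 147.9 kWh × €0.391 = €57.85

€57.85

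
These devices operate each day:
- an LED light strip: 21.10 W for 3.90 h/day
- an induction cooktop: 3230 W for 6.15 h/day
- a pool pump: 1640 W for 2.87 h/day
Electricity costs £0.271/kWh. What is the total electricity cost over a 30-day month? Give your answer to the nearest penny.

LED light strip: 21.10 W × 3.90 h × 30 d = 2,469 Wh = 2.469 kWh
induction cooktop: 3230 W × 6.15 h × 30 d = 595,935 Wh = 595.9 kWh
pool pump: 1640 W × 2.87 h × 30 d = 141,204 Wh = 141.2 kWh
Total energy = 2.469 + 595.9 + 141.2 = 739.6 kWh
Cost = 739.6 kWh × £0.271 = £200.43

£200.43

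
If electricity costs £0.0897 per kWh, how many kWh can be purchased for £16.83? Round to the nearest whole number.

£16.83 / £0.0897 per kWh = 187.6 kWh

188 kWh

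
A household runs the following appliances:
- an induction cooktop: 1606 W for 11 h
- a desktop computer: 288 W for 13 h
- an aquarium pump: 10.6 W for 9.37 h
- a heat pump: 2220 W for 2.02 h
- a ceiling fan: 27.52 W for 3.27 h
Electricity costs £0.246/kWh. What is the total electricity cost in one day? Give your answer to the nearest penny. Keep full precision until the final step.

£6.42

induction cooktop: 1606 W × 11 h = 17,666 Wh = 17.67 kWh
desktop computer: 288 W × 13 h = 3,744 Wh = 3.744 kWh
aquarium pump: 10.6 W × 9.37 h = 99 Wh = 0.09932 kWh
heat pump: 2220 W × 2.02 h = 4,484 Wh = 4.484 kWh
ceiling fan: 27.52 W × 3.27 h = 90 Wh = 0.08999 kWh
Total energy = 17.67 + 3.744 + 0.09932 + 4.484 + 0.08999 = 26.08 kWh
Cost = 26.08 kWh × £0.246 = £6.42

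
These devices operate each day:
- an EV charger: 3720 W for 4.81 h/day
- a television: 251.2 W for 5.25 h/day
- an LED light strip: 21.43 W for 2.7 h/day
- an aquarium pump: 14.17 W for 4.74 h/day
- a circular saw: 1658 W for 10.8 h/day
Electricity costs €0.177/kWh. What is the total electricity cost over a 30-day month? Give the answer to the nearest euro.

€198

EV charger: 3720 W × 4.81 h × 30 d = 536,796 Wh = 536.8 kWh
television: 251.2 W × 5.25 h × 30 d = 39,564 Wh = 39.56 kWh
LED light strip: 21.43 W × 2.7 h × 30 d = 1,736 Wh = 1.736 kWh
aquarium pump: 14.17 W × 4.74 h × 30 d = 2,015 Wh = 2.015 kWh
circular saw: 1658 W × 10.8 h × 30 d = 537,192 Wh = 537.2 kWh
Total energy = 536.8 + 39.56 + 1.736 + 2.015 + 537.2 = 1,117 kWh
Cost = 1,117 kWh × €0.177 = €197.76 ≈ €198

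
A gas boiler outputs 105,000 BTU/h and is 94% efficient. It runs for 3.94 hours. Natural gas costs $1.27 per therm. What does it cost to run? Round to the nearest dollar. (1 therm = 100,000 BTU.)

Heat delivered = 105,000 BTU/h × 3.94 h = 413,700 BTU
Gas input = 413,700 / 0.94 = 440,106 BTU
= 440,106 / 100,000 = 4.401 therm
Cost = 4.401 × $1.27/therm = $5.59 ≈ $6

$6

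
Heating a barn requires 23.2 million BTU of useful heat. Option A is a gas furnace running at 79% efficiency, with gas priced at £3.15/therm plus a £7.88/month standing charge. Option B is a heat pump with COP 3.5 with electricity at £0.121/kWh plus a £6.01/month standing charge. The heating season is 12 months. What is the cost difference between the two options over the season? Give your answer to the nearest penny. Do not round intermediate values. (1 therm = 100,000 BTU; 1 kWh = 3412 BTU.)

£712.43

Heat load = 23.2 × 10⁶ BTU = 23,200,000 BTU
Gas: input = 23,200,000 / 0.79 = 29,367,089 BTU = 293.7 therm → 293.7 × £3.15 = £925.06; + 12 × £7.88 standing = £1,019.62
Heat pump: 23,200,000 BTU / 3412 = 6,800 kWh heat; / 3.5 = 1,943 kWh in → × £0.121 = £235.07; + 12 × £6.01 standing = £307.19
Difference = |£1,019.62 − £307.19| = £712.43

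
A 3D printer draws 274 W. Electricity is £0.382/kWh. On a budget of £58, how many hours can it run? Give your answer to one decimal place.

554.1 h

Energy budget = £58 / £0.382 per kWh = 151.8 kWh = 151,832 Wh
Runtime = 151,832 Wh / 274 W = 554.1 h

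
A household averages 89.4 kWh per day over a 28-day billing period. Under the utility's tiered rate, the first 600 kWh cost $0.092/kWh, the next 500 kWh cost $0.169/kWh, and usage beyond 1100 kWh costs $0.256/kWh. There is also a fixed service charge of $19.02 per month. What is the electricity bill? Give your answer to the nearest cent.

$517.94

Usage = 89.4 kWh/day × 28 days = 2503.2 kWh
First 600 kWh × $0.092 = $55.20
Next 500 kWh × $0.169 = $84.50
Remaining 1403.2 kWh × $0.256 = $359.22
Energy charge = $498.92; + service $19.02 = $517.94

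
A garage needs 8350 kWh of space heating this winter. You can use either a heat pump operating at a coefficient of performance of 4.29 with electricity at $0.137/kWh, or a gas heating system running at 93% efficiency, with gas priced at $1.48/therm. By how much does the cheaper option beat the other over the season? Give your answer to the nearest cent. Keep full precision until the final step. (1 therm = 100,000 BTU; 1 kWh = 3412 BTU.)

Heat load = 8350 kWh × 3412 = 28,490,200 BTU
Gas: input = 28,490,200 / 0.93 = 30,634,624 BTU = 306.3 therm → 306.3 × $1.48 = $453.39
Heat pump: 28,490,200 BTU / 3412 = 8,350 kWh heat; / 4.29 = 1,946 kWh in → × $0.137 = $266.66
Difference = |$453.39 − $266.66| = $186.74

$186.74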